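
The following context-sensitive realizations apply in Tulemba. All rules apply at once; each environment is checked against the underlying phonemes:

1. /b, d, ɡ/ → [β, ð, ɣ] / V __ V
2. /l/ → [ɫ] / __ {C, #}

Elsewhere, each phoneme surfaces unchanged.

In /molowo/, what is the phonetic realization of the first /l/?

/l/ (between /o/ and /o/): rule 2 targets it, but not word-finally or immediately before a consonant → unchanged [l].

[l]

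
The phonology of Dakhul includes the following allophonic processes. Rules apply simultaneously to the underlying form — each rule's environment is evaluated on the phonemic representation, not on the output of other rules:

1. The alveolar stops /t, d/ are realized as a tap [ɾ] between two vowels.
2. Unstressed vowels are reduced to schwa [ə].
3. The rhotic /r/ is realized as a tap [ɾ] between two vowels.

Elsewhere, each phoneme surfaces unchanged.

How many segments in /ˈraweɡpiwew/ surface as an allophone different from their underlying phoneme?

3

Segments that undergo a rule: /e/ → [ə] (rule 2); /i/ → [ə] (rule 2); /e/ → [ə] (rule 2).
All other segments surface unchanged.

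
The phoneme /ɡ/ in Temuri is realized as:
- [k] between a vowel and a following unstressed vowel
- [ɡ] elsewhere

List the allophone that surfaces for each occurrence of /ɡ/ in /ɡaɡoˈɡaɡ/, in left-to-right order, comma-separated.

Occurrence 1 (position 1): no conditioning environment matches → elsewhere allophone [ɡ].
Occurrence 2 (position 3): between a vowel and a following unstressed vowel → [k].
Occurrence 3 (position 5): no conditioning environment matches → elsewhere allophone [ɡ].
Occurrence 4 (position 7): no conditioning environment matches → elsewhere allophone [ɡ].

[ɡ], [k], [ɡ], [ɡ]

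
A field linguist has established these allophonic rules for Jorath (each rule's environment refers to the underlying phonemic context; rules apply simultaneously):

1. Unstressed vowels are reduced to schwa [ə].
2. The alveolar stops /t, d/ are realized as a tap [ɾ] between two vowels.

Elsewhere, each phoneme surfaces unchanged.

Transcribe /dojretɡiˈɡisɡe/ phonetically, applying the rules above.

[dəjrətɡəˈɡisɡə]

/d/ — word-initial; rule 2 does not apply here → [d].
/o/ (between /d/ and /j/) occurs in an unstressed syllable → [ə] by rule 1.
/j/ (between /o/ and /r/): no rule targets it → [j].
/r/ (between /j/ and /e/): no rule targets it → [r].
/e/ (between /r/ and /t/) occurs in an unstressed syllable → [ə] by rule 1.
/t/ (between /e/ and /ɡ/): rule 2 targets it, but not between two vowels → unchanged [t].
/ɡ/ (between /t/ and /i/) is unaffected → [ɡ].
Rule 1 applies to /i/ (between /ɡ/ and /ɡ/: in an unstressed syllable) → [ə].
/ɡ/ stays [ɡ].
/i/ (between /ɡ/ and /s/) fails the environment for rule 1, so it stays [i].
/s/ — not in any rule's target class → [s].
/ɡ/ stays [ɡ].
Rule 1 applies to /e/ (word-final: in an unstressed syllable) → [ə].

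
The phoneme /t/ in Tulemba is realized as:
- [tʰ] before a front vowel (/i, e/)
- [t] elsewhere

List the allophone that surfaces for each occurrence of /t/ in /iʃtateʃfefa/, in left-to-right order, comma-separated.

[t], [tʰ]

Occurrence 1 (position 3): no conditioning environment matches → elsewhere allophone [t].
Occurrence 2 (position 5): before a front vowel (/i, e/) → [tʰ].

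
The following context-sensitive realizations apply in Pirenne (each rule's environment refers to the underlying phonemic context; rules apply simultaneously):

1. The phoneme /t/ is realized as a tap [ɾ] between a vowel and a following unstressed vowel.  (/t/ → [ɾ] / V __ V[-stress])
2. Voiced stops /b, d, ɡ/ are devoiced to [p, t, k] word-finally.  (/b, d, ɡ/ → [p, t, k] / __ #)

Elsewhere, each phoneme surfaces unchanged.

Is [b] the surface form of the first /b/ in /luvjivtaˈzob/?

/b/ (word-final): word-finally, so rule 2 applies → [p].
The actual realization is [p], not [b].

No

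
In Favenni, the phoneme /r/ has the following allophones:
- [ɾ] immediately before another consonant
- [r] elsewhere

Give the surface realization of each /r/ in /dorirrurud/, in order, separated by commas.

[r], [ɾ], [r], [r]

Occurrence 1 (position 3): no conditioning environment matches → elsewhere allophone [r].
Occurrence 2 (position 5): immediately before another consonant → [ɾ].
Occurrence 3 (position 6): no conditioning environment matches → elsewhere allophone [r].
Occurrence 4 (position 8): no conditioning environment matches → elsewhere allophone [r].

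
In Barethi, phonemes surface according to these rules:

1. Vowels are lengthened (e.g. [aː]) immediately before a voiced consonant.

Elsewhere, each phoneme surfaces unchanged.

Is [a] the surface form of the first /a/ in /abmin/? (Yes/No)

Rule 1 applies to /a/ (word-initial: before a voiced consonant) → [aː].
The actual realization is [aː], not [a].

No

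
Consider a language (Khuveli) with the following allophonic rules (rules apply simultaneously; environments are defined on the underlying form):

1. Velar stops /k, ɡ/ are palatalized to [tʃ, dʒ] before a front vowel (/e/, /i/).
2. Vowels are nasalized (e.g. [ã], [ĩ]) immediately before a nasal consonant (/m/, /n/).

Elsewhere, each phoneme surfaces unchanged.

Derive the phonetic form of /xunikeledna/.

[xũnitʃeledna]

/u/ meets the environment for rule 2 (before a nasal consonant) → [ũ].
/i/ (between /n/ and /k/) fails the environment for rule 2, so it stays [i].
/k/ (between /i/ and /e/): before a front vowel, so rule 1 applies → [tʃ].
/e/ — between /k/ and /l/; rule 2 does not apply here → [e].
/e/ (between /l/ and /d/) fails the environment for rule 2, so it stays [e].
/a/ (word-final) fails the environment for rule 2, so it stays [a].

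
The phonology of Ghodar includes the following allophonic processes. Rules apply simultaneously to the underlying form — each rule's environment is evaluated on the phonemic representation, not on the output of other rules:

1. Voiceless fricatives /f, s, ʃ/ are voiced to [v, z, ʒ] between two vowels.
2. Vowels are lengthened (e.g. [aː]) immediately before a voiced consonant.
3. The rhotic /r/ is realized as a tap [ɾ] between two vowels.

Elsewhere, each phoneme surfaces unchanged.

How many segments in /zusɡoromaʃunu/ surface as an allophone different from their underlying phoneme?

Segments that undergo a rule: /o/ → [oː] (rule 2); /r/ → [ɾ] (rule 3); /o/ → [oː] (rule 2); /ʃ/ → [ʒ] (rule 1); /u/ → [uː] (rule 2).
All other segments surface unchanged.

5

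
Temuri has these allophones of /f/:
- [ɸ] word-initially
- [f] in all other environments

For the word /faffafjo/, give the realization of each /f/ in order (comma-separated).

[ɸ], [f], [f], [f]

Occurrence 1 (position 1): word-initially → [ɸ].
Occurrence 2 (position 3): no conditioning environment matches → elsewhere allophone [f].
Occurrence 3 (position 4): no conditioning environment matches → elsewhere allophone [f].
Occurrence 4 (position 6): no conditioning environment matches → elsewhere allophone [f].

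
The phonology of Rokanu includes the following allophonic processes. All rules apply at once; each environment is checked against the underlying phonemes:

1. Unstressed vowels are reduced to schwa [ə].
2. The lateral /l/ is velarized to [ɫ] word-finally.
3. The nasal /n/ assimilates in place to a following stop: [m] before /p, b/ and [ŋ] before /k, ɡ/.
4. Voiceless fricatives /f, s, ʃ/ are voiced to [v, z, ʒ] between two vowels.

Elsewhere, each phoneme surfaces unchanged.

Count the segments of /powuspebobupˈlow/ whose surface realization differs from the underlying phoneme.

Segments that undergo a rule: /o/ → [ə] (rule 1); /u/ → [ə] (rule 1); /e/ → [ə] (rule 1); /o/ → [ə] (rule 1); /u/ → [ə] (rule 1).
All other segments surface unchanged.

5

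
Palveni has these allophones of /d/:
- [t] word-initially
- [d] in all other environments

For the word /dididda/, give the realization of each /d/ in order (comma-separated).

[t], [d], [d], [d]

Occurrence 1 (position 1): word-initially → [t].
Occurrence 2 (position 3): no conditioning environment matches → elsewhere allophone [d].
Occurrence 3 (position 5): no conditioning environment matches → elsewhere allophone [d].
Occurrence 4 (position 6): no conditioning environment matches → elsewhere allophone [d].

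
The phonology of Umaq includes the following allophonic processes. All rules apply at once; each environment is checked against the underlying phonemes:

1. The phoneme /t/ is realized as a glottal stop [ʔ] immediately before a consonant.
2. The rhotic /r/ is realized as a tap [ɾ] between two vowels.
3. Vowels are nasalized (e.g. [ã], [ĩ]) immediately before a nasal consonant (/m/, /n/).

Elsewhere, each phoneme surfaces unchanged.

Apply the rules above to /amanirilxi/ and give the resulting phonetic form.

[ãmãniɾilxi]

/a/ (word-initial) occurs before a nasal consonant → [ã] by rule 3.
/m/ stays [m].
Rule 3 applies to /a/ (between /m/ and /n/: before a nasal consonant) → [ã].
/n/ (between /a/ and /i/) is unaffected → [n].
/i/ (between /n/ and /r/) fails the environment for rule 3, so it stays [i].
/r/ (between /i/ and /i/) occurs between two vowels → [ɾ] by rule 2.
/i/ — between /r/ and /l/; rule 3 does not apply here → [i].
/l/ (between /i/ and /x/) is unaffected → [l].
/x/ (between /l/ and /i/) is unaffected → [x].
/i/ — word-final; rule 3 does not apply here → [i].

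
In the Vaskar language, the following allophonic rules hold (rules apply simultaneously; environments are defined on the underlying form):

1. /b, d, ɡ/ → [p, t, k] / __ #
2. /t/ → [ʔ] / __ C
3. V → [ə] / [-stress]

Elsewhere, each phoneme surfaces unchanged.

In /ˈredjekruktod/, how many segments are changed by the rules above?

4

Segments that undergo a rule: /e/ → [ə] (rule 3); /u/ → [ə] (rule 3); /o/ → [ə] (rule 3); /d/ → [t] (rule 1).
All other segments surface unchanged.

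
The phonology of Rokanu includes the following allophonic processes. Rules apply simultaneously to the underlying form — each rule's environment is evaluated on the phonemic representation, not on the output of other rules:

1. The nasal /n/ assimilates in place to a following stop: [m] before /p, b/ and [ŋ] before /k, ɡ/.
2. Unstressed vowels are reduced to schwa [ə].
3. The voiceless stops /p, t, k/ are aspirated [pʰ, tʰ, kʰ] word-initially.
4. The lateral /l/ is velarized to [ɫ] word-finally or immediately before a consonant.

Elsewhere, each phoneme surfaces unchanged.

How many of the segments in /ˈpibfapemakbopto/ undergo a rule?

Segments that undergo a rule: /p/ → [pʰ] (rule 3); /a/ → [ə] (rule 2); /e/ → [ə] (rule 2); /a/ → [ə] (rule 2); /o/ → [ə] (rule 2); /o/ → [ə] (rule 2).
All other segments surface unchanged.

6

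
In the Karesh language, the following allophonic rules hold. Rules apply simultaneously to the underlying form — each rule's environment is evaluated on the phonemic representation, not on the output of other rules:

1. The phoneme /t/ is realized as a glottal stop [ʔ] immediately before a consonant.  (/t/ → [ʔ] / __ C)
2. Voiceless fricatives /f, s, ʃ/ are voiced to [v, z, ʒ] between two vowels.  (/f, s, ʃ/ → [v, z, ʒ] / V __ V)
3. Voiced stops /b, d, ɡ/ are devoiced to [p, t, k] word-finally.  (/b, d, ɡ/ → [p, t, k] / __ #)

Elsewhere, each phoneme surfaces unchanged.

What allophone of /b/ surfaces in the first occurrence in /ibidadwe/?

[b]

/b/ (between /i/ and /i/): rule 3 targets it, but not word-finally → unchanged [b].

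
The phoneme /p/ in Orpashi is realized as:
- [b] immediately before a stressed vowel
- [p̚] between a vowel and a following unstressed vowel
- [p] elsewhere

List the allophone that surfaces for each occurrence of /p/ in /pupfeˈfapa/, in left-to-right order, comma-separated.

Occurrence 1 (position 1): no conditioning environment matches → elsewhere allophone [p].
Occurrence 2 (position 3): no conditioning environment matches → elsewhere allophone [p].
Occurrence 3 (position 8): between a vowel and a following unstressed vowel → [p̚].

[p], [p], [p̚]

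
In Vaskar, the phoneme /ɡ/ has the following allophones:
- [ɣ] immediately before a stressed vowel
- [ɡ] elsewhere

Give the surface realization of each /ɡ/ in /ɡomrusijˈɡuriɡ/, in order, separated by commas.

Occurrence 1 (position 1): no conditioning environment matches → elsewhere allophone [ɡ].
Occurrence 2 (position 9): immediately before a stressed vowel → [ɣ].
Occurrence 3 (position 13): no conditioning environment matches → elsewhere allophone [ɡ].

[ɡ], [ɣ], [ɡ]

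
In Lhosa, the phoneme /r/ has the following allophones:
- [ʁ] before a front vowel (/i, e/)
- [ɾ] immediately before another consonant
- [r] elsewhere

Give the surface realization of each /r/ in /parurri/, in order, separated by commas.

[r], [ɾ], [ʁ]

Occurrence 1 (position 3): no conditioning environment matches → elsewhere allophone [r].
Occurrence 2 (position 5): immediately before another consonant → [ɾ].
Occurrence 3 (position 6): before a front vowel (/i, e/) → [ʁ].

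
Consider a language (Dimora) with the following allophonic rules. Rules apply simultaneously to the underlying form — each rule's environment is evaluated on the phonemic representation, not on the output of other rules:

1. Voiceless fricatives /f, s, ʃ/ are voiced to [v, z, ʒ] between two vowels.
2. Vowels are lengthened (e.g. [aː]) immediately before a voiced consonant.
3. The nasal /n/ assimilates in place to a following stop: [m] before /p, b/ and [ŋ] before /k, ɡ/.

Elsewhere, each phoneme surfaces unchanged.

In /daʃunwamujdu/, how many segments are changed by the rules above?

4

Segments that undergo a rule: /ʃ/ → [ʒ] (rule 1); /u/ → [uː] (rule 2); /a/ → [aː] (rule 2); /u/ → [uː] (rule 2).
All other segments surface unchanged.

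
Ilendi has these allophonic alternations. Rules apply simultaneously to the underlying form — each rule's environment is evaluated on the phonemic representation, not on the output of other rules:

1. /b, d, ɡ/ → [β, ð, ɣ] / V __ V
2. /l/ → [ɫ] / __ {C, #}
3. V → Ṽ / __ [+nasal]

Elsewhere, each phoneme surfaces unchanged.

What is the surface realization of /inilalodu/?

[ĩnilaloðu]

/i/ (word-initial) occurs before a nasal consonant → [ĩ] by rule 3.
/n/ (between /i/ and /i/): no rule targets it → [n].
/i/ (between /n/ and /l/) fails the environment for rule 3, so it stays [i].
/l/ — between /i/ and /a/; rule 2 does not apply here → [l].
/a/ (between /l/ and /l/) fails the environment for rule 3, so it stays [a].
/l/ (between /a/ and /o/): rule 2 targets it, but not word-finally or immediately before a consonant → unchanged [l].
/o/ — between /l/ and /d/; rule 3 does not apply here → [o].
/d/ meets the environment for rule 1 (between two vowels) → [ð].
/u/ — word-final; rule 3 does not apply here → [u].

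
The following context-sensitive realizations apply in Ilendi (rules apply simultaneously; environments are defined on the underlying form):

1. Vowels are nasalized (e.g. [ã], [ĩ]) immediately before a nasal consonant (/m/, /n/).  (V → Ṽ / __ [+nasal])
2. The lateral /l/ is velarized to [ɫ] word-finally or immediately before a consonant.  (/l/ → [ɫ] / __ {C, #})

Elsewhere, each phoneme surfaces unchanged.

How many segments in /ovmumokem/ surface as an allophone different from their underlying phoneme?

2

Segments that undergo a rule: /u/ → [ũ] (rule 1); /e/ → [ẽ] (rule 1).
All other segments surface unchanged.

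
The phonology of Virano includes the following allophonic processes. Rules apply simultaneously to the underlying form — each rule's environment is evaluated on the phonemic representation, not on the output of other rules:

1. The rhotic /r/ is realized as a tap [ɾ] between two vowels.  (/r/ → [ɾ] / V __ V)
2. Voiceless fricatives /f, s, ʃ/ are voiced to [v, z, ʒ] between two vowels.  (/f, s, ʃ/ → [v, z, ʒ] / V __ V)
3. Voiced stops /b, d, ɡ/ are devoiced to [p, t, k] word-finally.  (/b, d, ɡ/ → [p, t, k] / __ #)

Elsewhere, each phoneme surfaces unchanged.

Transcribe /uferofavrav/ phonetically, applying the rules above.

[uveɾovavrav]

/u/ (word-initial) is unaffected → [u].
/f/ (between /u/ and /e/) occurs between two vowels → [v] by rule 2.
/e/ (between /f/ and /r/): no rule targets it → [e].
/r/ — between /e/ and /o/, between two vowels — surfaces as [ɾ] (rule 1).
/o/ — not in any rule's target class → [o].
/f/ (between /o/ and /a/): between two vowels, so rule 2 applies → [v].
/a/ — not in any rule's target class → [a].
/v/ stays [v].
/r/ (between /v/ and /a/): rule 1 targets it, but not between two vowels → unchanged [r].
/a/ (between /r/ and /v/) is unaffected → [a].
/v/ (word-final): no rule targets it → [v].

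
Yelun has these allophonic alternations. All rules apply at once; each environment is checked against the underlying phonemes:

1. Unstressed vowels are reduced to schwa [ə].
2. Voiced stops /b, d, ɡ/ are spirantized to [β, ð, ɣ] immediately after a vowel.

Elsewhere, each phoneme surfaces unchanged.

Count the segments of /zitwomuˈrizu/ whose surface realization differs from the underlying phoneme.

Segments that undergo a rule: /i/ → [ə] (rule 1); /o/ → [ə] (rule 1); /u/ → [ə] (rule 1); /u/ → [ə] (rule 1).
All other segments surface unchanged.

4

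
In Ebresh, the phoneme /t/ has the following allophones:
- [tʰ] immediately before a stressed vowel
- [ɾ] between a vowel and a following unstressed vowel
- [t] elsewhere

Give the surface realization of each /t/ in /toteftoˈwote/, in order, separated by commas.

[t], [ɾ], [t], [ɾ]

Occurrence 1 (position 1): no conditioning environment matches → elsewhere allophone [t].
Occurrence 2 (position 3): between a vowel and an unstressed vowel → [ɾ].
Occurrence 3 (position 6): no conditioning environment matches → elsewhere allophone [t].
Occurrence 4 (position 10): between a vowel and an unstressed vowel → [ɾ].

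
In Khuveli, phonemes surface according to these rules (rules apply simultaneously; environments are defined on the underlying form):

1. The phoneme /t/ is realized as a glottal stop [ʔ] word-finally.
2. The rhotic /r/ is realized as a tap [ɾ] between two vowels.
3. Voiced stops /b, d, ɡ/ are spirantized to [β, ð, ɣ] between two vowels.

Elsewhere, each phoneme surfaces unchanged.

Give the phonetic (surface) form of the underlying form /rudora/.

[ruðoɾa]

/r/ — word-initial; rule 2 does not apply here → [r].
/u/ (between /r/ and /d/): no rule targets it → [u].
/d/ (between /u/ and /o/): between two vowels, so rule 3 applies → [ð].
/o/ stays [o].
/r/ (between /o/ and /a/): between two vowels, so rule 2 applies → [ɾ].
/a/ stays [a].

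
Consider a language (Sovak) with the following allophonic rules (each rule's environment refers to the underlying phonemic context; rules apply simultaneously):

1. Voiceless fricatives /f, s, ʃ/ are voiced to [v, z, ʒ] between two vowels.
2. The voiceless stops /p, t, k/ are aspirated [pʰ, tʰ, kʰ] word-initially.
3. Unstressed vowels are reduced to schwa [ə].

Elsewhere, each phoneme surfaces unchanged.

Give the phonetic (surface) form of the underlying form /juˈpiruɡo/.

/j/ — not in any rule's target class → [j].
/u/ meets the environment for rule 3 (in an unstressed syllable) → [ə].
/p/ (between /u/ and /i/): rule 2 targets it, but not word-initially → unchanged [p].
/i/ (between /p/ and /r/) fails the environment for rule 3, so it stays [i].
/r/ — not in any rule's target class → [r].
/u/ — between /r/ and /ɡ/, in an unstressed syllable — surfaces as [ə] (rule 3).
/ɡ/ — not in any rule's target class → [ɡ].
/o/ meets the environment for rule 3 (in an unstressed syllable) → [ə].

[jəˈpirəɡə]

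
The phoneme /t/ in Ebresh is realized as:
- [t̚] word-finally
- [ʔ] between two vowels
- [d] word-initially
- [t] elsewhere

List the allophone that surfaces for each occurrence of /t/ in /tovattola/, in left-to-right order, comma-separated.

Occurrence 1 (position 1): word-initially → [d].
Occurrence 2 (position 5): no conditioning environment matches → elsewhere allophone [t].
Occurrence 3 (position 6): no conditioning environment matches → elsewhere allophone [t].

[d], [t], [t]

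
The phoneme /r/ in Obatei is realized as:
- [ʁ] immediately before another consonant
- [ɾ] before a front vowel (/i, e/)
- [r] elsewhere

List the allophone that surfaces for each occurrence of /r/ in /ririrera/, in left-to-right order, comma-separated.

[ɾ], [ɾ], [ɾ], [r]

Occurrence 1 (position 1): before a front vowel (/i, e/) → [ɾ].
Occurrence 2 (position 3): before a front vowel (/i, e/) → [ɾ].
Occurrence 3 (position 5): before a front vowel (/i, e/) → [ɾ].
Occurrence 4 (position 7): no conditioning environment matches → elsewhere allophone [r].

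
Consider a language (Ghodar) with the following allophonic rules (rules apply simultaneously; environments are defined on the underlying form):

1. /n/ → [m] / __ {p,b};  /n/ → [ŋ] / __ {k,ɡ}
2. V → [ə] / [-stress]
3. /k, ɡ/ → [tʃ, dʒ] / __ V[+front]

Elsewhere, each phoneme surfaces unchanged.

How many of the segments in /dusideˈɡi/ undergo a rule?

4

Segments that undergo a rule: /u/ → [ə] (rule 2); /i/ → [ə] (rule 2); /e/ → [ə] (rule 2); /ɡ/ → [dʒ] (rule 3).
All other segments surface unchanged.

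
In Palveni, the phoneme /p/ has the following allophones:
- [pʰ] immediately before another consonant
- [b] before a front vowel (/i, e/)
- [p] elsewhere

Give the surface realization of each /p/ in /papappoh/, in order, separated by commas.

Occurrence 1 (position 1): no conditioning environment matches → elsewhere allophone [p].
Occurrence 2 (position 3): no conditioning environment matches → elsewhere allophone [p].
Occurrence 3 (position 5): immediately before another consonant → [pʰ].
Occurrence 4 (position 6): no conditioning environment matches → elsewhere allophone [p].

[p], [p], [pʰ], [p]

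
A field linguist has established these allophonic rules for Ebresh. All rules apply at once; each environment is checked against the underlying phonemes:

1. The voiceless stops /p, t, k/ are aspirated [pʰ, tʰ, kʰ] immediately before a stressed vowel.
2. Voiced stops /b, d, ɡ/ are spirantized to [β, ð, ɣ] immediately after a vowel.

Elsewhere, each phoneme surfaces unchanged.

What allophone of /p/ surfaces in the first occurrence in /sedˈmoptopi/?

/p/ (between /o/ and /t/) is in the target of rule 1 but the environment (immediately before a stressed vowel) is not met → [p].

[p]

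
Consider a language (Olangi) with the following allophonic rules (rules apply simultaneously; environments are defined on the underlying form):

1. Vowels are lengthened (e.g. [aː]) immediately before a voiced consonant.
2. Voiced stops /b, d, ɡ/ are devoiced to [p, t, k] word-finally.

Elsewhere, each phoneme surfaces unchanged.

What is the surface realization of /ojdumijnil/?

/o/ (word-initial) occurs before a voiced consonant → [oː] by rule 1.
/j/ (between /o/ and /d/) is unaffected → [j].
/d/ (between /j/ and /u/) fails the environment for rule 2, so it stays [d].
Rule 1 applies to /u/ (between /d/ and /m/: before a voiced consonant) → [uː].
/m/ (between /u/ and /i/): no rule targets it → [m].
Rule 1 applies to /i/ (between /m/ and /j/: before a voiced consonant) → [iː].
/j/ — not in any rule's target class → [j].
/n/ (between /j/ and /i/) is unaffected → [n].
/i/ — between /n/ and /l/, before a voiced consonant — surfaces as [iː] (rule 1).
/l/ stays [l].

[oːjduːmiːjniːl]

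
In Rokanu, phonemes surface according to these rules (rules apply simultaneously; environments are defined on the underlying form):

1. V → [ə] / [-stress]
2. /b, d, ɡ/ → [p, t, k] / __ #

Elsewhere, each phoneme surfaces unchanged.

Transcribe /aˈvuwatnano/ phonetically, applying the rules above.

[əˈvuwətnənə]

/a/ — word-initial, in an unstressed syllable — surfaces as [ə] (rule 1).
/v/ stays [v].
/u/ (between /v/ and /w/) fails the environment for rule 1, so it stays [u].
/w/ stays [w].
/a/ — between /w/ and /t/, in an unstressed syllable — surfaces as [ə] (rule 1).
/t/ — not in any rule's target class → [t].
/n/ — not in any rule's target class → [n].
/a/ meets the environment for rule 1 (in an unstressed syllable) → [ə].
/n/ stays [n].
Rule 1 applies to /o/ (word-final: in an unstressed syllable) → [ə].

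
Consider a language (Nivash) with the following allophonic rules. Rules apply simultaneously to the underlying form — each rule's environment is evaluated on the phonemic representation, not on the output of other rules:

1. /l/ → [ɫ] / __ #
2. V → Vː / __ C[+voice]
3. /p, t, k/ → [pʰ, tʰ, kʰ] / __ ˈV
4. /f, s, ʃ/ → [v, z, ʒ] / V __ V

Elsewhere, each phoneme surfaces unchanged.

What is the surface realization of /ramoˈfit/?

/r/ stays [r].
Rule 2 applies to /a/ (between /r/ and /m/: before a voiced consonant) → [aː].
/m/ — not in any rule's target class → [m].
/o/ (between /m/ and /f/) is in the target of rule 2 but the environment (before a voiced consonant) is not met → [o].
/f/ — between /o/ and /i/, between two vowels — surfaces as [v] (rule 4).
/i/ (between /f/ and /t/) fails the environment for rule 2, so it stays [i].
/t/ (word-final) is in the target of rule 3 but the environment (immediately before a stressed vowel) is not met → [t].

[raːmoˈvit]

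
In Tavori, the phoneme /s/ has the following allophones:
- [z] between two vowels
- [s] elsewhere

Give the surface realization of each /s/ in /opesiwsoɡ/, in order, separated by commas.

[z], [s]

Occurrence 1 (position 4): between two vowels → [z].
Occurrence 2 (position 7): no conditioning environment matches → elsewhere allophone [s].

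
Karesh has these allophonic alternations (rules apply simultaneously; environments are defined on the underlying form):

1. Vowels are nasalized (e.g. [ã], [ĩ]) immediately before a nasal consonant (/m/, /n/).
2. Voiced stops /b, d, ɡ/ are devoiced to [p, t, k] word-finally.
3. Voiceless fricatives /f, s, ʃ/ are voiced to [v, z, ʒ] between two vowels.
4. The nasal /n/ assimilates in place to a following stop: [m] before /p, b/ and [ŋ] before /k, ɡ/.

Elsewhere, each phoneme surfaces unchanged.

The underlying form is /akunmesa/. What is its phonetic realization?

[akũnmeza]

/a/ — word-initial; rule 1 does not apply here → [a].
/k/ (between /a/ and /u/): no rule targets it → [k].
Rule 1 applies to /u/ (between /k/ and /n/: before a nasal consonant) → [ũ].
/n/ (between /u/ and /m/) is in the target of rule 4 but the environment (before a labial or velar stop) is not met → [n].
/m/ (between /n/ and /e/) is unaffected → [m].
/e/ (between /m/ and /s/) is in the target of rule 1 but the environment (before a nasal consonant) is not met → [e].
/s/ (between /e/ and /a/): between two vowels, so rule 3 applies → [z].
/a/ — word-final; rule 1 does not apply here → [a].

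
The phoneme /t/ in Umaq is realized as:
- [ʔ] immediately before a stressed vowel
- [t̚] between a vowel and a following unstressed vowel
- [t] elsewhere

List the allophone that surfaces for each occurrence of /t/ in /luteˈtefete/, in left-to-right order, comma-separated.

[t̚], [ʔ], [t̚]

Occurrence 1 (position 3): between a vowel and a following unstressed vowel → [t̚].
Occurrence 2 (position 5): immediately before a stressed vowel → [ʔ].
Occurrence 3 (position 9): between a vowel and a following unstressed vowel → [t̚].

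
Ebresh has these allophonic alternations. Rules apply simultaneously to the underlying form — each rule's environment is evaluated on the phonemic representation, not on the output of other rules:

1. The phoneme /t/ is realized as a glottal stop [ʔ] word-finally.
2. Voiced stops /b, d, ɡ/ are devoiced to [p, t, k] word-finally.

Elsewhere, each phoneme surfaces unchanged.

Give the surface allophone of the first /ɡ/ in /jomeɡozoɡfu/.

[ɡ]

/ɡ/ (between /e/ and /o/) fails the environment for rule 2, so it stays [ɡ].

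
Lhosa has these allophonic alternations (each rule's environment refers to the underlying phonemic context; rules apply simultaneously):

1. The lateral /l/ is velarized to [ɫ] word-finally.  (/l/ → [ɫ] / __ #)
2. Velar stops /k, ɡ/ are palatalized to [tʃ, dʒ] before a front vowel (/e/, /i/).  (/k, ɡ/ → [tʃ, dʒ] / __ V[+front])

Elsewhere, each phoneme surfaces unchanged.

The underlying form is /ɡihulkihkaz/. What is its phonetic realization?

[dʒihultʃihkaz]

/ɡ/ (word-initial) occurs before a front vowel → [dʒ] by rule 2.
/i/ — not in any rule's target class → [i].
/h/ (between /i/ and /u/): no rule targets it → [h].
/u/ (between /h/ and /l/) is unaffected → [u].
/l/ (between /u/ and /k/) is in the target of rule 1 but the environment (word-finally) is not met → [l].
/k/ (between /l/ and /i/) occurs before a front vowel → [tʃ] by rule 2.
/i/ (between /k/ and /h/): no rule targets it → [i].
/h/ (between /i/ and /k/) is unaffected → [h].
/k/ — between /h/ and /a/; rule 2 does not apply here → [k].
/a/ (between /k/ and /z/): no rule targets it → [a].
/z/ stays [z].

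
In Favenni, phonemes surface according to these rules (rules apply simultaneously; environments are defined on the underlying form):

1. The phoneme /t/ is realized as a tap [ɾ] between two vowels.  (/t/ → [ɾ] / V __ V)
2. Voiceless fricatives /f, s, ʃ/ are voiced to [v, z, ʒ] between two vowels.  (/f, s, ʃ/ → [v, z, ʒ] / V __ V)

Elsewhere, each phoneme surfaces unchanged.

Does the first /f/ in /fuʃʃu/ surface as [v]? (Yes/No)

No

/f/ (word-initial) fails the environment for rule 2, so it stays [f].
The actual realization is [f], not [v].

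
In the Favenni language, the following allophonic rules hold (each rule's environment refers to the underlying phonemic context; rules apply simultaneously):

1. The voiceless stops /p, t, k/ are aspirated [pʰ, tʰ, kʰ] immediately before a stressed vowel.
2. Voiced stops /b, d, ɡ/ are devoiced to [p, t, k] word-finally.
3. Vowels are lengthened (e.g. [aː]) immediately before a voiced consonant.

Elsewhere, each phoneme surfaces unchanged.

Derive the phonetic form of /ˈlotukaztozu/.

[ˈlotukaːztoːzu]

/l/ (word-initial) is unaffected → [l].
/o/ (between /l/ and /t/) is in the target of rule 3 but the environment (before a voiced consonant) is not met → [o].
/t/ (between /o/ and /u/) is in the target of rule 1 but the environment (immediately before a stressed vowel) is not met → [t].
/u/ — between /t/ and /k/; rule 3 does not apply here → [u].
/k/ (between /u/ and /a/): rule 1 targets it, but not immediately before a stressed vowel → unchanged [k].
/a/ — between /k/ and /z/, before a voiced consonant — surfaces as [aː] (rule 3).
/z/ — not in any rule's target class → [z].
/t/ (between /z/ and /o/) fails the environment for rule 1, so it stays [t].
/o/ — between /t/ and /z/, before a voiced consonant — surfaces as [oː] (rule 3).
/z/ (between /o/ and /u/) is unaffected → [z].
/u/ (word-final) fails the environment for rule 3, so it stays [u].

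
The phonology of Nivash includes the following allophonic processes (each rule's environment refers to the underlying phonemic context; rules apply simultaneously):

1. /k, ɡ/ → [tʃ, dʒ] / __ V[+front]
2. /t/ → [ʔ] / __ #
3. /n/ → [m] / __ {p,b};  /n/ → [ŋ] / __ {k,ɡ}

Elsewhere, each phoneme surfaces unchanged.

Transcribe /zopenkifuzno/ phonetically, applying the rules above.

[zopeŋtʃifuzno]

/z/ (word-initial): no rule targets it → [z].
/o/ — not in any rule's target class → [o].
/p/ — not in any rule's target class → [p].
/e/ (between /p/ and /n/): no rule targets it → [e].
Rule 3 applies to /n/ (between /e/ and /k/: before a labial or velar stop) → [ŋ].
/k/ (between /n/ and /i/) occurs before a front vowel → [tʃ] by rule 1.
/i/ — not in any rule's target class → [i].
/f/ (between /i/ and /u/): no rule targets it → [f].
/u/ (between /f/ and /z/) is unaffected → [u].
/z/ — not in any rule's target class → [z].
/n/ (between /z/ and /o/) fails the environment for rule 3, so it stays [n].
/o/ (word-final) is unaffected → [o].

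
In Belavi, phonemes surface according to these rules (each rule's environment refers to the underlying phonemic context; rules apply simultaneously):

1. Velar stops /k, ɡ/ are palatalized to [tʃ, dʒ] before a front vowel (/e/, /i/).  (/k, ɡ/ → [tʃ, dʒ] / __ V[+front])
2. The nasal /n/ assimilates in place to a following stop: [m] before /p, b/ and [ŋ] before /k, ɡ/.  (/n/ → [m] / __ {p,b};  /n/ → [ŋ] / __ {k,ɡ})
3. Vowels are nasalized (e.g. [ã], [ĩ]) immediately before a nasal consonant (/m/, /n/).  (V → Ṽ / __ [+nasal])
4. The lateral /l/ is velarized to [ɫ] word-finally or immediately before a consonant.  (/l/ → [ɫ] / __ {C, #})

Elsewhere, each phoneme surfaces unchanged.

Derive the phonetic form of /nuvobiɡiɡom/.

/n/ — word-initial; rule 2 does not apply here → [n].
/u/ (between /n/ and /v/) is in the target of rule 3 but the environment (before a nasal consonant) is not met → [u].
/v/ stays [v].
/o/ (between /v/ and /b/) is in the target of rule 3 but the environment (before a nasal consonant) is not met → [o].
/b/ — not in any rule's target class → [b].
/i/ (between /b/ and /ɡ/) is in the target of rule 3 but the environment (before a nasal consonant) is not met → [i].
/ɡ/ (between /i/ and /i/): before a front vowel, so rule 1 applies → [dʒ].
/i/ (between /ɡ/ and /ɡ/): rule 3 targets it, but not before a nasal consonant → unchanged [i].
/ɡ/ (between /i/ and /o/) is in the target of rule 1 but the environment (before a front vowel) is not met → [ɡ].
/o/ — between /ɡ/ and /m/, before a nasal consonant — surfaces as [õ] (rule 3).
/m/ stays [m].

[nuvobidʒiɡõm]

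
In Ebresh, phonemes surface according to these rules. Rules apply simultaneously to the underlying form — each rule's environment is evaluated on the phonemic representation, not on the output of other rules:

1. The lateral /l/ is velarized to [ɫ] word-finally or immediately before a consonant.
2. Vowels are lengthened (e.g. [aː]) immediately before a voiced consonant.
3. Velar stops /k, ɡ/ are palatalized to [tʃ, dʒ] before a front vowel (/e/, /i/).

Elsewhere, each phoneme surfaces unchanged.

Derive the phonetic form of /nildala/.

/n/ — not in any rule's target class → [n].
/i/ meets the environment for rule 2 (before a voiced consonant) → [iː].
Rule 1 applies to /l/ (between /i/ and /d/: word-finally or immediately before a consonant) → [ɫ].
/d/ (between /l/ and /a/): no rule targets it → [d].
/a/ — between /d/ and /l/, before a voiced consonant — surfaces as [aː] (rule 2).
/l/ (between /a/ and /a/) fails the environment for rule 1, so it stays [l].
/a/ (word-final) fails the environment for rule 2, so it stays [a].

[niːɫdaːla]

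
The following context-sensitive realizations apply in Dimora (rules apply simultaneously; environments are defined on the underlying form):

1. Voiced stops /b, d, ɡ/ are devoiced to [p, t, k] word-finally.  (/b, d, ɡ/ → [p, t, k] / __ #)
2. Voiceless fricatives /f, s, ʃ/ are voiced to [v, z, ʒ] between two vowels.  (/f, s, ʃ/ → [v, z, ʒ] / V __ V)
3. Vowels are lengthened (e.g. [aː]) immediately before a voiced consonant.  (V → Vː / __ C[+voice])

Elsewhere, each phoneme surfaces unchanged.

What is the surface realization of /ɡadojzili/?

/ɡ/ (word-initial): rule 1 targets it, but not word-finally → unchanged [ɡ].
/a/ (between /ɡ/ and /d/): before a voiced consonant, so rule 3 applies → [aː].
/d/ (between /a/ and /o/) fails the environment for rule 1, so it stays [d].
Rule 3 applies to /o/ (between /d/ and /j/: before a voiced consonant) → [oː].
/j/ stays [j].
/z/ — not in any rule's target class → [z].
/i/ (between /z/ and /l/): before a voiced consonant, so rule 3 applies → [iː].
/l/ (between /i/ and /i/) is unaffected → [l].
/i/ (word-final): rule 3 targets it, but not before a voiced consonant → unchanged [i].

[ɡaːdoːjziːli]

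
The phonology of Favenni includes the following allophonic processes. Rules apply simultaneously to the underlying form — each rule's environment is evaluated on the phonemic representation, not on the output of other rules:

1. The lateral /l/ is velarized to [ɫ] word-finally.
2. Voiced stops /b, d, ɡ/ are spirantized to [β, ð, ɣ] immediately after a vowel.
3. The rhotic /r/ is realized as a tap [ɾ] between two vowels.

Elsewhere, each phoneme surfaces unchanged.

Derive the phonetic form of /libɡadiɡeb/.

[liβɡaðiɣeβ]

/l/ (word-initial) fails the environment for rule 1, so it stays [l].
/i/ stays [i].
Rule 2 applies to /b/ (between /i/ and /ɡ/: immediately after a vowel) → [β].
/ɡ/ — between /b/ and /a/; rule 2 does not apply here → [ɡ].
/a/ (between /ɡ/ and /d/) is unaffected → [a].
/d/ — between /a/ and /i/, immediately after a vowel — surfaces as [ð] (rule 2).
/i/ — not in any rule's target class → [i].
/ɡ/ meets the environment for rule 2 (immediately after a vowel) → [ɣ].
/e/ stays [e].
/b/ meets the environment for rule 2 (immediately after a vowel) → [β].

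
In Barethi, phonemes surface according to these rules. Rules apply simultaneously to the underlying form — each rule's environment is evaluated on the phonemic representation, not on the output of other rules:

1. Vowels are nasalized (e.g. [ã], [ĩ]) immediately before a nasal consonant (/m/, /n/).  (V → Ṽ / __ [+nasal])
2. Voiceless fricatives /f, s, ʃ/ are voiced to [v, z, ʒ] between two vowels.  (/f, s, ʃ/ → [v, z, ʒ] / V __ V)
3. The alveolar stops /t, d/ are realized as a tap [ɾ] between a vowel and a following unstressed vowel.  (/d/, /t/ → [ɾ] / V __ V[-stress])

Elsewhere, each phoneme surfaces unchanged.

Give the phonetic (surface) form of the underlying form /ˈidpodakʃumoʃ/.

/i/ (word-initial) fails the environment for rule 1, so it stays [i].
/d/ (between /i/ and /p/): rule 3 targets it, but not between a vowel and a following unstressed vowel → unchanged [d].
/p/ stays [p].
/o/ (between /p/ and /d/): rule 1 targets it, but not before a nasal consonant → unchanged [o].
/d/ (between /o/ and /a/) occurs between a vowel and a following unstressed vowel → [ɾ] by rule 3.
/a/ — between /d/ and /k/; rule 1 does not apply here → [a].
/k/ (between /a/ and /ʃ/) is unaffected → [k].
/ʃ/ (between /k/ and /u/): rule 2 targets it, but not between two vowels → unchanged [ʃ].
/u/ — between /ʃ/ and /m/, before a nasal consonant — surfaces as [ũ] (rule 1).
/m/ — not in any rule's target class → [m].
/o/ (between /m/ and /ʃ/): rule 1 targets it, but not before a nasal consonant → unchanged [o].
/ʃ/ (word-final) fails the environment for rule 2, so it stays [ʃ].

[ˈidpoɾakʃũmoʃ]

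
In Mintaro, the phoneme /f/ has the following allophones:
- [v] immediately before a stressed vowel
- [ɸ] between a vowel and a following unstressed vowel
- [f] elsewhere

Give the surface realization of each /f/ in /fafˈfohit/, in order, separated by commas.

[f], [f], [v]

Occurrence 1 (position 1): no conditioning environment matches → elsewhere allophone [f].
Occurrence 2 (position 3): no conditioning environment matches → elsewhere allophone [f].
Occurrence 3 (position 4): immediately before a stressed vowel → [v].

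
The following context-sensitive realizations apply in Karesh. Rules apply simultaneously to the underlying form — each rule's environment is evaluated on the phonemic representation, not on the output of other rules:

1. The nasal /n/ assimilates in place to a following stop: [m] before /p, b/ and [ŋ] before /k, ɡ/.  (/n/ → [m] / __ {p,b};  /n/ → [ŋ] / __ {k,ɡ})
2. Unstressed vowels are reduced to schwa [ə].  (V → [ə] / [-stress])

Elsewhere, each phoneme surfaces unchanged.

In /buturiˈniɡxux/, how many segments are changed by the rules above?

Segments that undergo a rule: /u/ → [ə] (rule 2); /u/ → [ə] (rule 2); /i/ → [ə] (rule 2); /u/ → [ə] (rule 2).
All other segments surface unchanged.

4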